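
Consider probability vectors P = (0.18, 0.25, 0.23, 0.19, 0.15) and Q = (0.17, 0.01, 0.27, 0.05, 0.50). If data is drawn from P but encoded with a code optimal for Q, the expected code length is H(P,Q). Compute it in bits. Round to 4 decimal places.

3.5267 bits

H(P,Q) = −Σ p·log₂ q.
  −0.18·log₂(0.17) = 0.46015
  −0.25·log₂(0.01) = 1.66096
  −0.23·log₂(0.27) = 0.43446
  −0.19·log₂(0.05) = 0.82117
  −0.15·log₂(0.50) = 0.15000
H(P,Q) = 3.5267 bits.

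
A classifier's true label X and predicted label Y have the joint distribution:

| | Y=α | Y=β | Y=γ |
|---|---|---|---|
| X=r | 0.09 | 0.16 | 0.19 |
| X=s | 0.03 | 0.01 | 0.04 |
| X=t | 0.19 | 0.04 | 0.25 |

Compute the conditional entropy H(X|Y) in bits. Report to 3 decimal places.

Chain rule: H(X|Y) = H(X,Y) − H(Y).
Marginals: p(X) = (0.4400, 0.0800, 0.4800), p(Y) = (0.3100, 0.2100, 0.4800).
H(X,Y) = 2.7358 bits; H(Y) = 1.5049 bits.
H(X|Y) = 2.7358 − 1.5049 = 1.231 bits.

1.231 bits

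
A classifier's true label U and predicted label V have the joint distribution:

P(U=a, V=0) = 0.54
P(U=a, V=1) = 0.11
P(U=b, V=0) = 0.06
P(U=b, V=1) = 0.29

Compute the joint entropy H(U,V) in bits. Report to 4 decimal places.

H(U,V) = −Σ p(x,y)·log₂ p(x,y) over all 4 cells.
  cell (a,0): −0.54·log₂0.54 = 0.48004
  cell (a,1): −0.11·log₂0.11 = 0.35029
  cell (b,0): −0.06·log₂0.06 = 0.24353
  cell (b,1): −0.29·log₂0.29 = 0.51790
Sum = 1.5918 bits.

1.5918 bits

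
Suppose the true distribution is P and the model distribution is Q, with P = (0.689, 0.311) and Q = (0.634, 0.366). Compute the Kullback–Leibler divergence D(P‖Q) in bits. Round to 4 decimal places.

0.0096 bits

D(P‖Q) = Σ p·log₂(p/q).
  0.689·log₂(0.689/0.634) = 0.08269
  0.311·log₂(0.311/0.366) = -0.07306
D(P‖Q) = 0.0096 bits.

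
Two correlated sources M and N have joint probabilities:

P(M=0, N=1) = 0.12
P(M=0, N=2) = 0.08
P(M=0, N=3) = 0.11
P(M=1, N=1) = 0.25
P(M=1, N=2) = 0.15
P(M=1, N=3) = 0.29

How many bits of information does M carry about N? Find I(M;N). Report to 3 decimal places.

0.003 bits

Marginals: p(M) = (0.3100, 0.6900), p(N) = (0.3700, 0.2300, 0.4000).
I(M;N) = Σ p(x,y)·log₂[p(x,y)/(p(x)p(y))].
  (0,1): 0.12·log₂(1.0462) = 0.0078
  (0,2): 0.08·log₂(1.1220) = 0.0133
  (0,3): 0.11·log₂(0.8871) = -0.0190
  (1,1): 0.25·log₂(0.9792) = -0.0076
  (1,2): 0.15·log₂(0.9452) = -0.0122
  (1,3): 0.29·log₂(1.0507) = 0.0207
Sum = 0.003 bits.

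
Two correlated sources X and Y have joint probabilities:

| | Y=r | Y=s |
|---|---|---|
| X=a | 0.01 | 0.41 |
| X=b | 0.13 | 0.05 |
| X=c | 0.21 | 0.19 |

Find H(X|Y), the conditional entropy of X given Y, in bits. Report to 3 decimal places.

1.187 bits

Chain rule: H(X|Y) = H(X,Y) − H(Y).
Marginals: p(X) = (0.4200, 0.1800, 0.4000), p(Y) = (0.3500, 0.6500).
H(X,Y) = 2.1206 bits; H(Y) = 0.9341 bits.
H(X|Y) = 2.1206 − 0.9341 = 1.187 bits.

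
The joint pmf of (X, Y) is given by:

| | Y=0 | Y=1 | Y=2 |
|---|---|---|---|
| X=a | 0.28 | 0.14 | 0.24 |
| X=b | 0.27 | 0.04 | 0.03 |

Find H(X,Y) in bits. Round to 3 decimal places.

2.253 bits

H(X,Y) = −Σ p(x,y)·log₂ p(x,y) over all 6 cells.
  cell (a,0): −0.28·log₂0.28 = 0.5142
  cell (a,1): −0.14·log₂0.14 = 0.3971
  cell (a,2): −0.24·log₂0.24 = 0.4941
  cell (b,0): −0.27·log₂0.27 = 0.5100
  cell (b,1): −0.04·log₂0.04 = 0.1858
  cell (b,2): −0.03·log₂0.03 = 0.1518
Sum = 2.253 bits.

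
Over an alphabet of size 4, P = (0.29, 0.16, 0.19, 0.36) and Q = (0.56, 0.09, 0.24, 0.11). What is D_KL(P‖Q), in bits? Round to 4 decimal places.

D(P‖Q) = Σ p·log₂(p/q).
  0.29·log₂(0.29/0.56) = -0.27532
  0.16·log₂(0.16/0.09) = 0.13281
  0.19·log₂(0.19/0.24) = -0.06404
  0.36·log₂(0.36/0.11) = 0.61578
D(P‖Q) = 0.4092 bits.

0.4092 bits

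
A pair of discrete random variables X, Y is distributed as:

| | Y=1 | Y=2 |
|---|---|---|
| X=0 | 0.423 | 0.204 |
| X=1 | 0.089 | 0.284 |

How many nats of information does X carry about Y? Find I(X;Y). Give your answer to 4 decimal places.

0.0924 nats

Marginals: p(X) = (0.6270, 0.3730), p(Y) = (0.5120, 0.4880).
I(X;Y) = Σ p(x,y)·ln[p(x,y)/(p(x)p(y))].
  (0,1): 0.423·ln(1.3177) = 0.11669
  (0,2): 0.204·ln(0.6667) = -0.08270
  (1,1): 0.089·ln(0.4660) = -0.06795
  (1,2): 0.284·ln(1.5602) = 0.12633
Sum = 0.0924 nats.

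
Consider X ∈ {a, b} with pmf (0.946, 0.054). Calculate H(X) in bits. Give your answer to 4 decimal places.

0.3032 bits

H(X) = −Σ p·log₂ p.
  −(0.946)·log₂(0.946) = 0.07576
  −(0.054)·log₂(0.054) = 0.22739
Sum: 0.07576 + 0.22739 = 0.3032 bits.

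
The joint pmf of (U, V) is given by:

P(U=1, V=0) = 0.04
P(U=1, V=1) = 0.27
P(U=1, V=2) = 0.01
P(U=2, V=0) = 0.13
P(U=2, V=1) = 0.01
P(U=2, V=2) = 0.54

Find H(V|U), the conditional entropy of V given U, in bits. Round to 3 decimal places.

Chain rule: H(V|U) = H(U,V) − H(U).
Marginals: p(U) = (0.3200, 0.6800), p(V) = (0.1700, 0.2800, 0.5500).
H(U,V) = 1.6913 bits; H(U) = 0.9044 bits.
H(V|U) = 1.6913 − 0.9044 = 0.787 bits.

0.787 bits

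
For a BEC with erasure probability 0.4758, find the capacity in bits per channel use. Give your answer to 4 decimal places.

Binary erasure channel: capacity C = 1 − ε.
C = 1 − 0.4758 = 0.5242 bits per channel use.

0.5242 bits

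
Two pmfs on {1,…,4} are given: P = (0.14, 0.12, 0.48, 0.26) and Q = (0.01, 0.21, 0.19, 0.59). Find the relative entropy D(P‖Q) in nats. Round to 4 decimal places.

D(P‖Q) = Σ p·ln(p/q).
  0.14·ln(0.14/0.01) = 0.36947
  0.12·ln(0.12/0.21) = -0.06715
  0.48·ln(0.48/0.19) = 0.44485
  0.26·ln(0.26/0.59) = -0.21305
D(P‖Q) = 0.5341 nats.

0.5341 nats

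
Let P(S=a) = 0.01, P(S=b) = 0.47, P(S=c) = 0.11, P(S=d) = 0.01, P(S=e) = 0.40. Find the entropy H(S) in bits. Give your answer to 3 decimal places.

1.524 bits

H(S) = −Σ p·log₂ p.
  −(0.01)·log₂(0.01) = 0.0664
  −(0.47)·log₂(0.47) = 0.5120
  −(0.11)·log₂(0.11) = 0.3503
  −(0.01)·log₂(0.01) = 0.0664
  −(0.40)·log₂(0.40) = 0.5288
Sum: 0.0664 + 0.5120 + 0.3503 + 0.0664 + 0.5288 = 1.524 bits.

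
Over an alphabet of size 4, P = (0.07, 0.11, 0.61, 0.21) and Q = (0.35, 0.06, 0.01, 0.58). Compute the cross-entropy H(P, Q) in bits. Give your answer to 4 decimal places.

H(P,Q) = −Σ p·log₂ q.
  −0.07·log₂(0.35) = 0.10602
  −0.11·log₂(0.06) = 0.44648
  −0.61·log₂(0.01) = 4.05275
  −0.21·log₂(0.58) = 0.16503
H(P,Q) = 4.7703 bits.

4.7703 bits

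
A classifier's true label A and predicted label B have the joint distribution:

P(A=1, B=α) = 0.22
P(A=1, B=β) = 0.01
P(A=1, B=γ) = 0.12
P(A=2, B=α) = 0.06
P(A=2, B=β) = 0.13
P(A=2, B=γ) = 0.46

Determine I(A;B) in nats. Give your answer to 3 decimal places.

Marginals: p(A) = (0.3500, 0.6500), p(B) = (0.2800, 0.1400, 0.5800).
I(A;B) = Σ p(x,y)·ln[p(x,y)/(p(x)p(y))].
  (1,α): 0.22·ln(2.2449) = 0.1779
  (1,β): 0.01·ln(0.2041) = -0.0159
  (1,γ): 0.12·ln(0.5911) = -0.0631
  (2,α): 0.06·ln(0.3297) = -0.0666
  (2,β): 0.13·ln(1.4286) = 0.0464
  (2,γ): 0.46·ln(1.2202) = 0.0915
Sum = 0.170 nats.

0.170 nats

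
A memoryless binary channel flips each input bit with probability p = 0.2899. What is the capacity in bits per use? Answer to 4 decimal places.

Binary symmetric channel: C = 1 − h₂(ε) where h₂ is the binary entropy function.
h₂(0.2899) = −0.2899·log₂0.2899 − 0.7101·log₂0.7101 = 0.8686.
C = 1 − 0.8686 = 0.1314 bits per channel use.

0.1314 bits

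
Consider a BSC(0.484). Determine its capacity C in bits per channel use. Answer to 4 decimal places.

Binary symmetric channel: C = 1 − h₂(ε) where h₂ is the binary entropy function.
h₂(0.484) = −0.484·log₂0.484 − 0.516·log₂0.516 = 0.9993.
C = 1 − 0.9993 = 0.0007 bits per channel use.

0.0007 bits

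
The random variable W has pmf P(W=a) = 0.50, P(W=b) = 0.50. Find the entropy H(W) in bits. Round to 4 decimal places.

1.0000 bits

H(W) = −Σ p·log₂ p.
  −(0.50)·log₂(0.50) = 0.50000
  −(0.50)·log₂(0.50) = 0.50000
Sum: 0.50000 + 0.50000 = 1.0000 bits.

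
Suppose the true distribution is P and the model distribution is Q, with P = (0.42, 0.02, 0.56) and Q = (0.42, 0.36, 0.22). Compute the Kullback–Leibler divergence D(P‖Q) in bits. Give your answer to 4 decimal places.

0.6714 bits

D(P‖Q) = Σ p·log₂(p/q).
  0.42·log₂(0.42/0.42) = 0.00000
  0.02·log₂(0.02/0.36) = -0.08340
  0.56·log₂(0.56/0.22) = 0.75484
D(P‖Q) = 0.6714 bits.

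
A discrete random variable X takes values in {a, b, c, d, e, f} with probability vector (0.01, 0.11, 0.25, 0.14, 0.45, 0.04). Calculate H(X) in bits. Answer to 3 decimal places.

2.018 bits

H(X) = −Σ p·log₂ p.
  −(0.01)·log₂(0.01) = 0.0664
  −(0.11)·log₂(0.11) = 0.3503
  −(0.25)·log₂(0.25) = 0.5000
  −(0.14)·log₂(0.14) = 0.3971
  −(0.45)·log₂(0.45) = 0.5184
  −(0.04)·log₂(0.04) = 0.1858
Sum: 0.0664 + 0.3503 + 0.5000 + 0.3971 + 0.5184 + 0.1858 = 2.018 bits.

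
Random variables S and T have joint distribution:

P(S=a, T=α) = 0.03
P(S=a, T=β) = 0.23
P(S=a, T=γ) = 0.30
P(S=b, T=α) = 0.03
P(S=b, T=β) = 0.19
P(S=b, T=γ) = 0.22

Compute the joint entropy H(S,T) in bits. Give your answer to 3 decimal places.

2.248 bits

H(S,T) = −Σ p(x,y)·log₂ p(x,y) over all 6 cells.
  cell (a,α): −0.03·log₂0.03 = 0.1518
  cell (a,β): −0.23·log₂0.23 = 0.4877
  cell (a,γ): −0.30·log₂0.30 = 0.5211
  cell (b,α): −0.03·log₂0.03 = 0.1518
  cell (b,β): −0.19·log₂0.19 = 0.4552
  cell (b,γ): −0.22·log₂0.22 = 0.4806
Sum = 2.248 bits.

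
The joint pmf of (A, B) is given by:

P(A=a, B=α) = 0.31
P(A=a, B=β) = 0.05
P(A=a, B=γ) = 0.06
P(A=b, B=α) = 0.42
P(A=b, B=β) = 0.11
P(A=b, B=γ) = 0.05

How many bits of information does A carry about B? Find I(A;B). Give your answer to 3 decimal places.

0.011 bits

Marginals: p(A) = (0.4200, 0.5800), p(B) = (0.7300, 0.1600, 0.1100).
I(A;B) = H(A) + H(B) − H(A,B).
H(A) = 0.9815, H(B) = 1.1047, H(A,B) = 2.0755.
I(A;B) = 0.9815 + 1.1047 − 2.0755 = 0.011 bits.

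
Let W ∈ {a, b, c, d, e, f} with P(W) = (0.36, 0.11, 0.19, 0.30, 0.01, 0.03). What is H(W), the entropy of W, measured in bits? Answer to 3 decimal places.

H(W) = −Σ p·log₂ p.
  −(0.36)·log₂(0.36) = 0.5306
  −(0.11)·log₂(0.11) = 0.3503
  −(0.19)·log₂(0.19) = 0.4552
  −(0.30)·log₂(0.30) = 0.5211
  −(0.01)·log₂(0.01) = 0.0664
  −(0.03)·log₂(0.03) = 0.1518
Sum: 0.5306 + 0.3503 + 0.4552 + 0.5211 + 0.0664 + 0.1518 = 2.075 bits.

2.075 bits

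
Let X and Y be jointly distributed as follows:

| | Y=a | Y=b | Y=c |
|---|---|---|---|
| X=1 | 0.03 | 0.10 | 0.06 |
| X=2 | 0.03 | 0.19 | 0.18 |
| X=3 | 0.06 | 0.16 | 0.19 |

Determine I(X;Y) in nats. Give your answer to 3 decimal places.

Marginals: p(X) = (0.1900, 0.4000, 0.4100), p(Y) = (0.1200, 0.4500, 0.4300).
I(X;Y) = Σ p(x,y)·ln[p(x,y)/(p(x)p(y))].
  (1,a): 0.03·ln(1.3158) = 0.0082
  (1,b): 0.10·ln(1.1696) = 0.0157
  (1,c): 0.06·ln(0.7344) = -0.0185
  (2,a): 0.03·ln(0.6250) = -0.0141
  (2,b): 0.19·ln(1.0556) = 0.0103
  (2,c): 0.18·ln(1.0465) = 0.0082
  (3,a): 0.06·ln(1.2195) = 0.0119
  (3,b): 0.16·ln(0.8672) = -0.0228
  (3,c): 0.19·ln(1.0777) = 0.0142
Sum = 0.013 nats.

0.013 nats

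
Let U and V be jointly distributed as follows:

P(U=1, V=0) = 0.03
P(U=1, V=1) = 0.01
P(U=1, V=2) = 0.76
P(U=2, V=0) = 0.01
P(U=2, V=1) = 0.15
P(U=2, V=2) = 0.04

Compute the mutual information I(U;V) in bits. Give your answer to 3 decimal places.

Marginals: p(U) = (0.8000, 0.2000), p(V) = (0.0400, 0.1600, 0.8000).
I(U;V) = H(U) + H(V) − H(U,V).
H(U) = 0.7219, H(V) = 0.8663, H(U,V) = 1.1818.
I(U;V) = 0.7219 + 0.8663 − 1.1818 = 0.406 bits.

0.406 bits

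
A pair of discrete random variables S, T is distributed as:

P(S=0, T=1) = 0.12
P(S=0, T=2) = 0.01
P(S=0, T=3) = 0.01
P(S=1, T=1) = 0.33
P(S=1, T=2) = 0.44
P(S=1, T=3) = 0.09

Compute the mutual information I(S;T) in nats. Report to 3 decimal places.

0.064 nats

Marginals: p(S) = (0.1400, 0.8600), p(T) = (0.4500, 0.4500, 0.1000).
I(S;T) = H(S) + H(T) − H(S,T).
H(S) = 0.4050, H(T) = 0.9489, H(S,T) = 1.2903.
I(S;T) = 0.4050 + 0.9489 − 1.2903 = 0.064 nats.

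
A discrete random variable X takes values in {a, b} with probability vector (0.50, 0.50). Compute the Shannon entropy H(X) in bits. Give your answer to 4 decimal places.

H(X) = −Σ p·log₂ p.
  −(0.50)·log₂(0.50) = 0.50000
  −(0.50)·log₂(0.50) = 0.50000
Sum: 0.50000 + 0.50000 = 1.0000 bits.

1.0000 bits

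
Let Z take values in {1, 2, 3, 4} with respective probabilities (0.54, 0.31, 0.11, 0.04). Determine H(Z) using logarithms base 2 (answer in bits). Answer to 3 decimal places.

1.540 bits

H(Z) = −Σ p·log₂ p.
  −(0.54)·log₂(0.54) = 0.4800
  −(0.31)·log₂(0.31) = 0.5238
  −(0.11)·log₂(0.11) = 0.3503
  −(0.04)·log₂(0.04) = 0.1858
Sum: 0.4800 + 0.5238 + 0.3503 + 0.1858 = 1.540 bits.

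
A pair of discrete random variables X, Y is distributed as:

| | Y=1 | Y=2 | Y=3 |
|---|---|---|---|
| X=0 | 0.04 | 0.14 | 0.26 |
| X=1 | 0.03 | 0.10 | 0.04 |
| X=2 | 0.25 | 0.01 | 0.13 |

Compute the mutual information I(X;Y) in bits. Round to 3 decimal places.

Marginals: p(X) = (0.4400, 0.1700, 0.3900), p(Y) = (0.3200, 0.2500, 0.4300).
I(X;Y) = H(X) + H(Y) − H(X,Y).
H(X) = 1.4855, H(Y) = 1.5496, H(X,Y) = 2.7069.
I(X;Y) = 1.4855 + 1.5496 − 2.7069 = 0.328 bits.

0.328 bits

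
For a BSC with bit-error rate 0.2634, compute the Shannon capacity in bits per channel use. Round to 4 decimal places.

Binary symmetric channel: C = 1 − h₂(ε) where h₂ is the binary entropy function.
h₂(0.2634) = −0.2634·log₂0.2634 − 0.7366·log₂0.7366 = 0.8318.
C = 1 − 0.8318 = 0.1682 bits per channel use.

0.1682 bits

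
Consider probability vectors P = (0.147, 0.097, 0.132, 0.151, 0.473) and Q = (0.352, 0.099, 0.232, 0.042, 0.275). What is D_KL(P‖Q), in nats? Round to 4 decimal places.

D(P‖Q) = Σ p·ln(p/q).
  0.147·ln(0.147/0.352) = -0.12836
  0.097·ln(0.097/0.099) = -0.00198
  0.132·ln(0.132/0.232) = -0.07444
  0.151·ln(0.151/0.042) = 0.19322
  0.473·ln(0.473/0.275) = 0.25652
D(P‖Q) = 0.2450 nats.

0.2450 nats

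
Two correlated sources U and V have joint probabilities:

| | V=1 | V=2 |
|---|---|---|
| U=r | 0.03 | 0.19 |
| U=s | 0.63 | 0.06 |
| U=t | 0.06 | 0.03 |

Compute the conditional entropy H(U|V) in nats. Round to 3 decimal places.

0.562 nats

Marginals: p(U) = (0.2200, 0.6900, 0.0900), p(V) = (0.7200, 0.2800).
H(U|V) = Σ p(V) · H(U|V=·).
  V=1: p=0.7200, H(U|V=1) = 0.4563
  V=2: p=0.2800, H(U|V=2) = 0.8325
Weighted sum = 0.562 nats.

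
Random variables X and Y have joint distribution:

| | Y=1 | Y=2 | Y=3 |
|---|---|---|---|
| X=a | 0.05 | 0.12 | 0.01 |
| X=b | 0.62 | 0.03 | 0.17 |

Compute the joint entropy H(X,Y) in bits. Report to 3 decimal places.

1.664 bits

H(X,Y) = −Σ p(x,y)·log₂ p(x,y) over all 6 cells.
  cell (a,1): −0.05·log₂0.05 = 0.2161
  cell (a,2): −0.12·log₂0.12 = 0.3671
  cell (a,3): −0.01·log₂0.01 = 0.0664
  cell (b,1): −0.62·log₂0.62 = 0.4276
  cell (b,2): −0.03·log₂0.03 = 0.1518
  cell (b,3): −0.17·log₂0.17 = 0.4346
Sum = 1.664 bits.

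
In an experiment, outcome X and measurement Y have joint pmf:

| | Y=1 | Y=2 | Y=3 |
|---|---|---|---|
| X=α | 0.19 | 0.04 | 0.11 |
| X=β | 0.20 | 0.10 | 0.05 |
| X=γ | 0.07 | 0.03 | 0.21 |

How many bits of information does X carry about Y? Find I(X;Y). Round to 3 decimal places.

0.167 bits

Marginals: p(X) = (0.3400, 0.3500, 0.3100), p(Y) = (0.4600, 0.1700, 0.3700).
I(X;Y) = H(X) + H(Y) − H(X,Y).
H(X) = 1.5831, H(Y) = 1.4807, H(X,Y) = 2.8971.
I(X;Y) = 1.5831 + 1.4807 − 2.8971 = 0.167 bits.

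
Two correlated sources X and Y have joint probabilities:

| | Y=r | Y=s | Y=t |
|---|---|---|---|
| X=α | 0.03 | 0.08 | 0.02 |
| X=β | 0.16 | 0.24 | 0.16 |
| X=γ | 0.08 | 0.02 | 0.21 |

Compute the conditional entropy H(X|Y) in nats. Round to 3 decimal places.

Marginals: p(X) = (0.1300, 0.5600, 0.3100), p(Y) = (0.2700, 0.3400, 0.3900).
H(X|Y) = Σ p(Y) · H(X|Y=·).
  Y=r: p=0.2700, H(X|Y=r) = 0.9146
  Y=s: p=0.3400, H(X|Y=s) = 0.7530
  Y=t: p=0.3900, H(X|Y=t) = 0.8512
Weighted sum = 0.835 nats.

0.835 nats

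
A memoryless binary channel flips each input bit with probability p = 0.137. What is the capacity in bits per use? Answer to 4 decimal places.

0.4237 bits

Binary symmetric channel: C = 1 − h₂(ε) where h₂ is the binary entropy function.
h₂(0.137) = −0.137·log₂0.137 − 0.863·log₂0.863 = 0.5763.
C = 1 − 0.5763 = 0.4237 bits per channel use.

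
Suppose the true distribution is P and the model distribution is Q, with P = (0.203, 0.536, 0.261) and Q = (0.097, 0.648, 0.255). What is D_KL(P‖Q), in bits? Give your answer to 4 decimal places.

0.0783 bits

D(P‖Q) = Σ p·log₂(p/q).
  0.203·log₂(0.203/0.097) = 0.21628
  0.536·log₂(0.536/0.648) = -0.14674
  0.261·log₂(0.261/0.255) = 0.00876
D(P‖Q) = 0.0783 bits.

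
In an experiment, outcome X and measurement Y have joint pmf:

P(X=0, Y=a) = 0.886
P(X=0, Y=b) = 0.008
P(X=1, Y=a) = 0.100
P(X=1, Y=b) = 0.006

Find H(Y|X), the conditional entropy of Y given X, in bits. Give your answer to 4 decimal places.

Chain rule: H(Y|X) = H(X,Y) − H(X).
Marginals: p(X) = (0.8940, 0.1060), p(Y) = (0.9860, 0.0140).
H(X,Y) = 0.5869 bits; H(X) = 0.4877 bits.
H(Y|X) = 0.5869 − 0.4877 = 0.0992 bits.

0.0992 bits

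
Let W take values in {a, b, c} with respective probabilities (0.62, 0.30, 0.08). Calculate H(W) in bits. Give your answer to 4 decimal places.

1.2402 bits

H(W) = −Σ p·log₂ p.
  −(0.62)·log₂(0.62) = 0.42759
  −(0.30)·log₂(0.30) = 0.52109
  −(0.08)·log₂(0.08) = 0.29151
Sum: 0.42759 + 0.52109 + 0.29151 = 1.2402 bits.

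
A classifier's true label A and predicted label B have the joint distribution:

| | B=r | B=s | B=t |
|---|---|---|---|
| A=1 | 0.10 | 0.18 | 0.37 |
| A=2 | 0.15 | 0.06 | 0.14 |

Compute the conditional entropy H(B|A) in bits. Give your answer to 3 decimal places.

1.425 bits

Chain rule: H(B|A) = H(A,B) − H(A).
Marginals: p(A) = (0.6500, 0.3500), p(B) = (0.2500, 0.2400, 0.5100).
H(A,B) = 2.3594 bits; H(A) = 0.9341 bits.
H(B|A) = 2.3594 − 0.9341 = 1.425 bits.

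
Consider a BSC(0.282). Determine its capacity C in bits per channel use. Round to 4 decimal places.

0.1418 bits

Binary symmetric channel: C = 1 − h₂(ε) where h₂ is the binary entropy function.
h₂(0.282) = −0.282·log₂0.282 − 0.718·log₂0.718 = 0.8582.
C = 1 − 0.8582 = 0.1418 bits per channel use.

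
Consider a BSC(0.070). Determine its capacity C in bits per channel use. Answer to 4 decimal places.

Binary symmetric channel: C = 1 − h₂(ε) where h₂ is the binary entropy function.
h₂(0.070) = −0.070·log₂0.070 − 0.930·log₂0.930 = 0.3659.
C = 1 − 0.3659 = 0.6341 bits per channel use.

0.6341 bits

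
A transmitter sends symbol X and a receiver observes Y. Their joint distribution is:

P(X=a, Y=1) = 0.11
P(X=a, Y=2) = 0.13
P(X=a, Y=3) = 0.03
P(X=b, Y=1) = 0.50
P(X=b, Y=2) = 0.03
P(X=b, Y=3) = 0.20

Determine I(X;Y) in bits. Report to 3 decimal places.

0.186 bits

Marginals: p(X) = (0.2700, 0.7300), p(Y) = (0.6100, 0.1600, 0.2300).
I(X;Y) = Σ p(x,y)·log₂[p(x,y)/(p(x)p(y))].
  (a,1): 0.11·log₂(0.6679) = -0.0641
  (a,2): 0.13·log₂(3.0093) = 0.2066
  (a,3): 0.03·log₂(0.4831) = -0.0315
  (b,1): 0.50·log₂(1.1228) = 0.0836
  (b,2): 0.03·log₂(0.2568) = -0.0588
  (b,3): 0.20·log₂(1.1912) = 0.0505
Sum = 0.186 bits.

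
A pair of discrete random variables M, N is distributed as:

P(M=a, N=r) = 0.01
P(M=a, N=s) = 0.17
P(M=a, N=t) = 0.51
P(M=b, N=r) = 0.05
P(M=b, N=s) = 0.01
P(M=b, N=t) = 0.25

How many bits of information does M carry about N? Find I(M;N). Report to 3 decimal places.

0.104 bits

Marginals: p(M) = (0.6900, 0.3100), p(N) = (0.0600, 0.1800, 0.7600).
I(M;N) = H(M) + H(N) − H(M,N).
H(M) = 0.8932, H(N) = 0.9897, H(M,N) = 1.7790.
I(M;N) = 0.8932 + 0.9897 − 1.7790 = 0.104 bits.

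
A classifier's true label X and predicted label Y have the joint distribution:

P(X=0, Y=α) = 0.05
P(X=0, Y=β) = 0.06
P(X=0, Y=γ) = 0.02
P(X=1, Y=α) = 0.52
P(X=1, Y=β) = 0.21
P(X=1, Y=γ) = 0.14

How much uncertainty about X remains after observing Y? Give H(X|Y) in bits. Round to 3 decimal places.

0.538 bits

Chain rule: H(X|Y) = H(X,Y) − H(Y).
Marginals: p(X) = (0.1300, 0.8700), p(Y) = (0.5700, 0.2700, 0.1600).
H(X,Y) = 1.9330 bits; H(Y) = 1.3953 bits.
H(X|Y) = 1.9330 − 1.3953 = 0.538 bits.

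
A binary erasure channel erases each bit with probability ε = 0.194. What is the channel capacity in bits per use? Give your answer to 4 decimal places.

Binary erasure channel: capacity C = 1 − ε.
C = 1 − 0.194 = 0.8060 bits per channel use.

0.8060 bits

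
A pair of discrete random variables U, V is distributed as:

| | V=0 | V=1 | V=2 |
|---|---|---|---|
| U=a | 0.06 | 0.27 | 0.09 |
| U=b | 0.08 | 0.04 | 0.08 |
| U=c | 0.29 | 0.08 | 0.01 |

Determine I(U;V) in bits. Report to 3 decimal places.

0.308 bits

Marginals: p(U) = (0.4200, 0.2000, 0.3800), p(V) = (0.4300, 0.3900, 0.1800).
I(U;V) = H(U) + H(V) − H(U,V).
H(U) = 1.5205, H(V) = 1.4987, H(U,V) = 2.7108.
I(U;V) = 1.5205 + 1.4987 − 2.7108 = 0.308 bits.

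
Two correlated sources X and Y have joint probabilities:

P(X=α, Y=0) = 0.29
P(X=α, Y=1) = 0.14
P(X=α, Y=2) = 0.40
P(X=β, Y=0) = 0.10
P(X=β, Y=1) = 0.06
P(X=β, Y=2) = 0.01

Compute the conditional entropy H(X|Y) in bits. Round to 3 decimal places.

0.564 bits

Marginals: p(X) = (0.8300, 0.1700), p(Y) = (0.3900, 0.2000, 0.4100).
H(X|Y) = Σ p(Y) · H(X|Y=·).
  Y=0: p=0.3900, H(X|Y=0) = 0.8213
  Y=1: p=0.2000, H(X|Y=1) = 0.8813
  Y=2: p=0.4100, H(X|Y=2) = 0.1654
Weighted sum = 0.564 bits.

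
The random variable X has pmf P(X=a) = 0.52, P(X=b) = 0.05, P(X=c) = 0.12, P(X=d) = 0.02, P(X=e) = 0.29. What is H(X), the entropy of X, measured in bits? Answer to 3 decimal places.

1.705 bits

H(X) = −Σ p·log₂ p.
  −(0.52)·log₂(0.52) = 0.4906
  −(0.05)·log₂(0.05) = 0.2161
  −(0.12)·log₂(0.12) = 0.3671
  −(0.02)·log₂(0.02) = 0.1129
  −(0.29)·log₂(0.29) = 0.5179
Sum: 0.4906 + 0.2161 + 0.3671 + 0.1129 + 0.5179 = 1.705 bits.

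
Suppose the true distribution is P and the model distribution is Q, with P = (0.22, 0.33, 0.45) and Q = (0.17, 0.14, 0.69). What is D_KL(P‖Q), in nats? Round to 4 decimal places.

D(P‖Q) = Σ p·ln(p/q).
  0.22·ln(0.22/0.17) = 0.05672
  0.33·ln(0.33/0.14) = 0.28296
  0.45·ln(0.45/0.69) = -0.19235
D(P‖Q) = 0.1473 nats.

0.1473 nats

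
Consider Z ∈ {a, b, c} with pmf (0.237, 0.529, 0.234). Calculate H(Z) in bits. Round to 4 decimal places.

H(Z) = −Σ p·log₂ p.
  −(0.237)·log₂(0.237) = 0.49226
  −(0.529)·log₂(0.529) = 0.48597
  −(0.234)·log₂(0.234) = 0.49033
Sum: 0.49226 + 0.48597 + 0.49033 = 1.4686 bits.

1.4686 bits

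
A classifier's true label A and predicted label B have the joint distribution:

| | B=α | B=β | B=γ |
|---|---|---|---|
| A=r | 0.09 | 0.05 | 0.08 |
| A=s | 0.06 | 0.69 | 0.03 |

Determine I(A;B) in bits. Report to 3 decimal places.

Marginals: p(A) = (0.2200, 0.7800), p(B) = (0.1500, 0.7400, 0.1100).
I(A;B) = H(A) + H(B) − H(A,B).
H(A) = 0.7602, H(B) = 1.0823, H(A,B) = 1.5849.
I(A;B) = 0.7602 + 1.0823 − 1.5849 = 0.258 bits.

0.258 bits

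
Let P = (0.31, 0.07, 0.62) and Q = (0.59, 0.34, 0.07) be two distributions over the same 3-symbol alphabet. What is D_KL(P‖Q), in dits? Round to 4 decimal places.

D(P‖Q) = Σ p·log₁₀(p/q).
  0.31·log₁₀(0.31/0.59) = -0.08664
  0.07·log₁₀(0.07/0.34) = -0.04805
  0.62·log₁₀(0.62/0.07) = 0.58732
D(P‖Q) = 0.4526 dits.

0.4526 dits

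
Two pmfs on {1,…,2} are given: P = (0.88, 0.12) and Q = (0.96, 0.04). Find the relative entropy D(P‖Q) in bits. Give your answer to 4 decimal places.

0.0797 bits

D(P‖Q) = Σ p·log₂(p/q).
  0.88·log₂(0.88/0.96) = -0.11047
  0.12·log₂(0.12/0.04) = 0.19020
D(P‖Q) = 0.0797 bits.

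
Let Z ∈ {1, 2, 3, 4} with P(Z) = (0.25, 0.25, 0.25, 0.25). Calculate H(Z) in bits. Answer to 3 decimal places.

2.000 bits

H(Z) = −Σ p·log₂ p.
  −(0.25)·log₂(0.25) = 0.5000
  −(0.25)·log₂(0.25) = 0.5000
  −(0.25)·log₂(0.25) = 0.5000
  −(0.25)·log₂(0.25) = 0.5000
Sum: 0.5000 + 0.5000 + 0.5000 + 0.5000 = 2.000 bits.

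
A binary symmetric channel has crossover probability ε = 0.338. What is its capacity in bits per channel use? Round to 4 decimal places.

0.0771 bits

Binary symmetric channel: C = 1 − h₂(ε) where h₂ is the binary entropy function.
h₂(0.338) = −0.338·log₂0.338 − 0.662·log₂0.662 = 0.9229.
C = 1 − 0.9229 = 0.0771 bits per channel use.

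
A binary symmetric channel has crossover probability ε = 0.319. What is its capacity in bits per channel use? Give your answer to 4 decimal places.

0.0967 bits

Binary symmetric channel: C = 1 − h₂(ε) where h₂ is the binary entropy function.
h₂(0.319) = −0.319·log₂0.319 − 0.681·log₂0.681 = 0.9033.
C = 1 − 0.9033 = 0.0967 bits per channel use.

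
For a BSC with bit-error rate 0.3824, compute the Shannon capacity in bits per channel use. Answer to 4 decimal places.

Binary symmetric channel: C = 1 − h₂(ε) where h₂ is the binary entropy function.
h₂(0.3824) = −0.3824·log₂0.3824 − 0.6176·log₂0.6176 = 0.9597.
C = 1 − 0.9597 = 0.0403 bits per channel use.

0.0403 bits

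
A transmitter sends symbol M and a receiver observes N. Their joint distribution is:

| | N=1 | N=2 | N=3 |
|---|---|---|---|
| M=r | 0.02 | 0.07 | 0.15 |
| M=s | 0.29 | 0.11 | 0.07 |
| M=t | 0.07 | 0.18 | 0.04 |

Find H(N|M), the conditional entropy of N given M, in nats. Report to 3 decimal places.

0.904 nats

Marginals: p(M) = (0.2400, 0.4700, 0.2900), p(N) = (0.3800, 0.3600, 0.2600).
H(N|M) = Σ p(M) · H(N|M=·).
  M=r: p=0.2400, H(N|M=r) = 0.8602
  M=s: p=0.4700, H(N|M=s) = 0.9214
  M=t: p=0.2900, H(N|M=t) = 0.9124
Weighted sum = 0.904 nats.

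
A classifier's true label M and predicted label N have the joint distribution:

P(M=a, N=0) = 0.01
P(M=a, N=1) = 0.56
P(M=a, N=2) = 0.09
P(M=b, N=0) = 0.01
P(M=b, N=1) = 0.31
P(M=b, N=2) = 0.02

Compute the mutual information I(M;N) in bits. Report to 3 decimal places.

0.012 bits

Marginals: p(M) = (0.6600, 0.3400), p(N) = (0.0200, 0.8700, 0.1100).
I(M;N) = H(M) + H(N) − H(M,N).
H(M) = 0.9248, H(N) = 0.6380, H(M,N) = 1.5506.
I(M;N) = 0.9248 + 0.6380 − 1.5506 = 0.012 bits.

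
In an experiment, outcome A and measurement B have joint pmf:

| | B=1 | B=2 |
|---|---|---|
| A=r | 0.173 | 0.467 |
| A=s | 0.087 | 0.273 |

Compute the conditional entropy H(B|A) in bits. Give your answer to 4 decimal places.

Chain rule: H(B|A) = H(A,B) − H(A).
Marginals: p(A) = (0.6400, 0.3600), p(B) = (0.2600, 0.7400).
H(A,B) = 1.7687 bits; H(A) = 0.9427 bits.
H(B|A) = 1.7687 − 0.9427 = 0.8260 bits.

0.8260 bits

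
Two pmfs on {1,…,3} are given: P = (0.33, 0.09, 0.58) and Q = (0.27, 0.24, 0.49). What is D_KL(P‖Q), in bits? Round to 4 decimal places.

D(P‖Q) = Σ p·log₂(p/q).
  0.33·log₂(0.33/0.27) = 0.09554
  0.09·log₂(0.09/0.24) = -0.12735
  0.58·log₂(0.58/0.49) = 0.14110
D(P‖Q) = 0.1093 bits.

0.1093 bits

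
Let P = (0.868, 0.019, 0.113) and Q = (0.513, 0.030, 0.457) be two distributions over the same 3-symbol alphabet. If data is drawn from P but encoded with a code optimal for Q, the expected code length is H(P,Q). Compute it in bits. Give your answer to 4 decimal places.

1.0596 bits

H(P,Q) = −Σ p·log₂ q.
  −0.868·log₂(0.513) = 0.83586
  −0.019·log₂(0.030) = 0.09612
  −0.113·log₂(0.457) = 0.12766
H(P,Q) = 1.0596 bits.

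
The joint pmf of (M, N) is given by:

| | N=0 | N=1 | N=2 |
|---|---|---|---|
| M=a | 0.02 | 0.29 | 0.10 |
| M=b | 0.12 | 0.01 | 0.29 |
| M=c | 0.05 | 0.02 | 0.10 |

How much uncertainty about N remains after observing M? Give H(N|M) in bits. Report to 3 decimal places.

Chain rule: H(N|M) = H(M,N) − H(M).
Marginals: p(M) = (0.4100, 0.4200, 0.1700), p(N) = (0.1900, 0.3200, 0.4900).
H(M,N) = 2.5755 bits; H(M) = 1.4876 bits.
H(N|M) = 2.5755 − 1.4876 = 1.088 bits.

1.088 bits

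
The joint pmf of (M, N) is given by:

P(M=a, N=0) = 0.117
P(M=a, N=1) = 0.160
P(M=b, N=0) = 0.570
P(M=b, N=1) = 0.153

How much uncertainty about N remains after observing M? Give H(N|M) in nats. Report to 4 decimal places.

Chain rule: H(N|M) = H(M,N) − H(M).
Marginals: p(M) = (0.2770, 0.7230), p(N) = (0.6870, 0.3130).
H(M,N) = 1.1519 nats; H(M) = 0.5901 nats.
H(N|M) = 1.1519 − 0.5901 = 0.5618 nats.

0.5618 nats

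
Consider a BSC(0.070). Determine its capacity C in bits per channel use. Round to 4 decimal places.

0.6341 bits

Binary symmetric channel: C = 1 − h₂(ε) where h₂ is the binary entropy function.
h₂(0.070) = −0.070·log₂0.070 − 0.930·log₂0.930 = 0.3659.
C = 1 − 0.3659 = 0.6341 bits per channel use.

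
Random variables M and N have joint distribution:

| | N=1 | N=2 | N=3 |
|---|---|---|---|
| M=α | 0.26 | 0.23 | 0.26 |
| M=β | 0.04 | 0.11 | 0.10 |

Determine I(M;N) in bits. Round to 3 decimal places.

0.026 bits

Marginals: p(M) = (0.7500, 0.2500), p(N) = (0.3000, 0.3400, 0.3600).
I(M;N) = Σ p(x,y)·log₂[p(x,y)/(p(x)p(y))].
  (α,1): 0.26·log₂(1.1556) = 0.0542
  (α,2): 0.23·log₂(0.9020) = -0.0342
  (α,3): 0.26·log₂(0.9630) = -0.0142
  (β,1): 0.04·log₂(0.5333) = -0.0363
  (β,2): 0.11·log₂(1.2941) = 0.0409
  (β,3): 0.10·log₂(1.1111) = 0.0152
Sum = 0.026 bits.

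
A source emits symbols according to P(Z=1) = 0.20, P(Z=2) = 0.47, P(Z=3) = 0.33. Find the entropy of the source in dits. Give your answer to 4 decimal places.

0.4528 dits

H(Z) = −Σ p·log₁₀ p.
  −(0.20)·log₁₀(0.20) = 0.13979
  −(0.47)·log₁₀(0.47) = 0.15411
  −(0.33)·log₁₀(0.33) = 0.15889
Sum: 0.13979 + 0.15411 + 0.15889 = 0.4528 dits.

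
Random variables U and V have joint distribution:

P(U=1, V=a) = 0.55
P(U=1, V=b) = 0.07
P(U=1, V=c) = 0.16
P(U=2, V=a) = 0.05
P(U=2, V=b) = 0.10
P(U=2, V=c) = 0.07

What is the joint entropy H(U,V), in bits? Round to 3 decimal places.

1.983 bits

H(U,V) = −Σ p(x,y)·log₂ p(x,y) over all 6 cells.
  cell (1,a): −0.55·log₂0.55 = 0.4744
  cell (1,b): −0.07·log₂0.07 = 0.2686
  cell (1,c): −0.16·log₂0.16 = 0.4230
  cell (2,a): −0.05·log₂0.05 = 0.2161
  cell (2,b): −0.10·log₂0.10 = 0.3322
  cell (2,c): −0.07·log₂0.07 = 0.2686
Sum = 1.983 bits.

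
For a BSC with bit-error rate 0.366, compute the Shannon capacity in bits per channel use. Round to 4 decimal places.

0.0524 bits

Binary symmetric channel: C = 1 − h₂(ε) where h₂ is the binary entropy function.
h₂(0.366) = −0.366·log₂0.366 − 0.634·log₂0.634 = 0.9476.
C = 1 − 0.9476 = 0.0524 bits per channel use.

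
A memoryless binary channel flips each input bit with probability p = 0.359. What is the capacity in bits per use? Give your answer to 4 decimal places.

0.0582 bits

Binary symmetric channel: C = 1 − h₂(ε) where h₂ is the binary entropy function.
h₂(0.359) = −0.359·log₂0.359 − 0.641·log₂0.641 = 0.9418.
C = 1 − 0.9418 = 0.0582 bits per channel use.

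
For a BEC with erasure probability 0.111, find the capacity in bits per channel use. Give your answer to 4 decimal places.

0.8890 bits

Binary erasure channel: capacity C = 1 − ε.
C = 1 − 0.111 = 0.8890 bits per channel use.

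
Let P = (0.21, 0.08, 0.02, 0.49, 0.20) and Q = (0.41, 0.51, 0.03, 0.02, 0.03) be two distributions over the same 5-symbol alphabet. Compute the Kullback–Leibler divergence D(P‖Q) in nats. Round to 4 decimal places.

1.6500 nats

D(P‖Q) = Σ p·ln(p/q).
  0.21·ln(0.21/0.41) = -0.14050
  0.08·ln(0.08/0.51) = -0.14819
  0.02·ln(0.02/0.03) = -0.00811
  0.49·ln(0.49/0.02) = 1.56735
  0.20·ln(0.20/0.03) = 0.37942
D(P‖Q) = 1.6500 nats.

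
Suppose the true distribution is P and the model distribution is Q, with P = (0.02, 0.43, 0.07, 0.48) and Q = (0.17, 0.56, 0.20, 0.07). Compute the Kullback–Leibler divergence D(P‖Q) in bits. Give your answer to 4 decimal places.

1.0016 bits

D(P‖Q) = Σ p·log₂(p/q).
  0.02·log₂(0.02/0.17) = -0.06175
  0.43·log₂(0.43/0.56) = -0.16387
  0.07·log₂(0.07/0.20) = -0.10602
  0.48·log₂(0.48/0.07) = 1.33325
D(P‖Q) = 1.0016 bits.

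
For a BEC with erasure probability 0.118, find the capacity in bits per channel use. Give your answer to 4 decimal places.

Binary erasure channel: capacity C = 1 − ε.
C = 1 − 0.118 = 0.8820 bits per channel use.

0.8820 bits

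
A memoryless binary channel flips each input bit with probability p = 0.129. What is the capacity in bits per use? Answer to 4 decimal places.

0.4453 bits

Binary symmetric channel: C = 1 − h₂(ε) where h₂ is the binary entropy function.
h₂(0.129) = −0.129·log₂0.129 − 0.871·log₂0.871 = 0.5547.
C = 1 − 0.5547 = 0.4453 bits per channel use.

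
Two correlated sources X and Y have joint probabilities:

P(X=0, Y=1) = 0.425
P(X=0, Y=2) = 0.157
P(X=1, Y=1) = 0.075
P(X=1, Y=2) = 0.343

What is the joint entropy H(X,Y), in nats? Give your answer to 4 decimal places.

1.2156 nats

H(X,Y) = −Σ p(x,y)·ln p(x,y) over all 4 cells.
  cell (0,1): −0.425·ln0.425 = 0.36366
  cell (0,2): −0.157·ln0.157 = 0.29069
  cell (1,1): −0.075·ln0.075 = 0.19427
  cell (1,2): −0.343·ln0.343 = 0.36702
Sum = 1.2156 nats.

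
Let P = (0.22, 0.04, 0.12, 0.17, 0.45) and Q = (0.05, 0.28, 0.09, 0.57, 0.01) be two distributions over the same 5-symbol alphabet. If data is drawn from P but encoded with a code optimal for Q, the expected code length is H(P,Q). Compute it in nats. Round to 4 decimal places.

3.1668 nats

H(P,Q) = −Σ p·ln q.
  −0.22·ln(0.05) = 0.65906
  −0.04·ln(0.28) = 0.05092
  −0.12·ln(0.09) = 0.28895
  −0.17·ln(0.57) = 0.09556
  −0.45·ln(0.01) = 2.07233
H(P,Q) = 3.1668 nats.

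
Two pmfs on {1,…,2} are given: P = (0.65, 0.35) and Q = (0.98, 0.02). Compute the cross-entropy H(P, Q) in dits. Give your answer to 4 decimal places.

0.6003 dits

H(P,Q) = −Σ p·log₁₀ q.
  −0.65·log₁₀(0.98) = 0.00570
  −0.35·log₁₀(0.02) = 0.59464
H(P,Q) = 0.6003 dits.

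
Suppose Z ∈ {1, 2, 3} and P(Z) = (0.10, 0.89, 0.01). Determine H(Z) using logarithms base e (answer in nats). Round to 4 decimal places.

H(Z) = −Σ p·ln p.
  −(0.10)·ln(0.10) = 0.23026
  −(0.89)·ln(0.89) = 0.10372
  −(0.01)·ln(0.01) = 0.04605
Sum: 0.23026 + 0.10372 + 0.04605 = 0.3800 nats.

0.3800 nats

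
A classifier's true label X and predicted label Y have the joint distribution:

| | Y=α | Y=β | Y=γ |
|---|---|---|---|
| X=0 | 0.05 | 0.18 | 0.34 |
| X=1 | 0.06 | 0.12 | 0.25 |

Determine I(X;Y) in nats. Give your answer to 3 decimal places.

Marginals: p(X) = (0.5700, 0.4300), p(Y) = (0.1100, 0.3000, 0.5900).
I(X;Y) = Σ p(x,y)·ln[p(x,y)/(p(x)p(y))].
  (0,α): 0.05·ln(0.7974) = -0.0113
  (0,β): 0.18·ln(1.0526) = 0.0092
  (0,γ): 0.34·ln(1.0110) = 0.0037
  (1,α): 0.06·ln(1.2685) = 0.0143
  (1,β): 0.12·ln(0.9302) = -0.0087
  (1,γ): 0.25·ln(0.9854) = -0.0037
Sum = 0.004 nats.

0.004 nats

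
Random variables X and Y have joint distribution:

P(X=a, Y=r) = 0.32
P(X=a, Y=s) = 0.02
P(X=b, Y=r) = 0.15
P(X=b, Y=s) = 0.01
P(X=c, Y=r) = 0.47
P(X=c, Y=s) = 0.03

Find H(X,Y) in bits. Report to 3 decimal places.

1.780 bits

H(X,Y) = −Σ p(x,y)·log₂ p(x,y) over all 6 cells.
  cell (a,r): −0.32·log₂0.32 = 0.5260
  cell (a,s): −0.02·log₂0.02 = 0.1129
  cell (b,r): −0.15·log₂0.15 = 0.4105
  cell (b,s): −0.01·log₂0.01 = 0.0664
  cell (c,r): −0.47·log₂0.47 = 0.5120
  cell (c,s): −0.03·log₂0.03 = 0.1518
Sum = 1.780 bits.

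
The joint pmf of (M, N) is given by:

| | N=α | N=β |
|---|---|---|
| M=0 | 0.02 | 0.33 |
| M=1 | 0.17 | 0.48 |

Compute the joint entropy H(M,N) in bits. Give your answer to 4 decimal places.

H(M,N) = −Σ p(x,y)·log₂ p(x,y) over all 4 cells.
  cell (0,α): −0.02·log₂0.02 = 0.11288
  cell (0,β): −0.33·log₂0.33 = 0.52782
  cell (1,α): −0.17·log₂0.17 = 0.43459
  cell (1,β): −0.48·log₂0.48 = 0.50827
Sum = 1.5836 bits.

1.5836 bits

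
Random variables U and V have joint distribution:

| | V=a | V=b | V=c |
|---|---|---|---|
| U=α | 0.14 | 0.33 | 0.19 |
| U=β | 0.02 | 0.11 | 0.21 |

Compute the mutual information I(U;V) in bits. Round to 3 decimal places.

Marginals: p(U) = (0.6600, 0.3400), p(V) = (0.1600, 0.4400, 0.4000).
I(U;V) = Σ p(x,y)·log₂[p(x,y)/(p(x)p(y))].
  (α,a): 0.14·log₂(1.3258) = 0.0570
  (α,b): 0.33·log₂(1.1364) = 0.0609
  (α,c): 0.19·log₂(0.7197) = -0.0902
  (β,a): 0.02·log₂(0.3676) = -0.0289
  (β,b): 0.11·log₂(0.7353) = -0.0488
  (β,c): 0.21·log₂(1.5441) = 0.1316
Sum = 0.082 bits.

0.082 bits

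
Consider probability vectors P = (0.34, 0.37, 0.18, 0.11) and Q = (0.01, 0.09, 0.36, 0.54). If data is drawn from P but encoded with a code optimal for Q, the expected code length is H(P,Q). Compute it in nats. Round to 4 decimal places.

2.7084 nats

H(P,Q) = −Σ p·ln q.
  −0.34·ln(0.01) = 1.56576
  −0.37·ln(0.09) = 0.89094
  −0.18·ln(0.36) = 0.18390
  −0.11·ln(0.54) = 0.06778
H(P,Q) = 2.7084 nats.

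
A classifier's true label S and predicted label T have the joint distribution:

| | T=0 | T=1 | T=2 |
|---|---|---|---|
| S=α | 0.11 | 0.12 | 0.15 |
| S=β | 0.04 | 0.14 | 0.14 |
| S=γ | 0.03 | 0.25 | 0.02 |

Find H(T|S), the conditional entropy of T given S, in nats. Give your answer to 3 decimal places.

Chain rule: H(T|S) = H(S,T) − H(S).
Marginals: p(S) = (0.3800, 0.3200, 0.3000), p(T) = (0.1800, 0.5100, 0.3100).
H(S,T) = 1.9911 nats; H(S) = 1.0935 nats.
H(T|S) = 1.9911 − 1.0935 = 0.898 nats.

0.898 nats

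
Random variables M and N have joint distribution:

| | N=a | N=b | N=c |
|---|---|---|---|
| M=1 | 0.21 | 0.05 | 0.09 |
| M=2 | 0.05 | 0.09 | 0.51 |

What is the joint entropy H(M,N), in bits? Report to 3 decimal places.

H(M,N) = −Σ p(x,y)·log₂ p(x,y) over all 6 cells.
  cell (1,a): −0.21·log₂0.21 = 0.4728
  cell (1,b): −0.05·log₂0.05 = 0.2161
  cell (1,c): −0.09·log₂0.09 = 0.3127
  cell (2,a): −0.05·log₂0.05 = 0.2161
  cell (2,b): −0.09·log₂0.09 = 0.3127
  cell (2,c): −0.51·log₂0.51 = 0.4954
Sum = 2.026 bits.

2.026 bits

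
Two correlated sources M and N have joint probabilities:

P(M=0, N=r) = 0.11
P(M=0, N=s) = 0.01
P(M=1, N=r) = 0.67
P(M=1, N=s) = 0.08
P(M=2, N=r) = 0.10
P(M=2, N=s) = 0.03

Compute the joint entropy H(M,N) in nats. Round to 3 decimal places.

1.095 nats

H(M,N) = −Σ p(x,y)·ln p(x,y) over all 6 cells.
  cell (0,r): −0.11·ln0.11 = 0.2428
  cell (0,s): −0.01·ln0.01 = 0.0461
  cell (1,r): −0.67·ln0.67 = 0.2683
  cell (1,s): −0.08·ln0.08 = 0.2021
  cell (2,r): −0.10·ln0.10 = 0.2303
  cell (2,s): −0.03·ln0.03 = 0.1052
Sum = 1.095 nats.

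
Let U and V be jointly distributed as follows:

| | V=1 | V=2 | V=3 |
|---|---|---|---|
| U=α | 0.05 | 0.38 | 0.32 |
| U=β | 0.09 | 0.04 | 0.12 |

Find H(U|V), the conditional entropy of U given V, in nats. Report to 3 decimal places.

Marginals: p(U) = (0.7500, 0.2500), p(V) = (0.1400, 0.4200, 0.4400).
H(U|V) = Σ p(V) · H(U|V=·).
  V=1: p=0.1400, H(U|V=1) = 0.6518
  V=2: p=0.4200, H(U|V=2) = 0.3145
  V=3: p=0.4400, H(U|V=3) = 0.5860
Weighted sum = 0.481 nats.

0.481 nats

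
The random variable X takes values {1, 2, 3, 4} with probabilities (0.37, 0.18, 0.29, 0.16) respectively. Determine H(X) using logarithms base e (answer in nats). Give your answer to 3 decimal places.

H(X) = −Σ p·ln p.
  −(0.37)·ln(0.37) = 0.3679
  −(0.18)·ln(0.18) = 0.3087
  −(0.29)·ln(0.29) = 0.3590
  −(0.16)·ln(0.16) = 0.2932
Sum: 0.3679 + 0.3087 + 0.3590 + 0.2932 = 1.329 nats.

1.329 nats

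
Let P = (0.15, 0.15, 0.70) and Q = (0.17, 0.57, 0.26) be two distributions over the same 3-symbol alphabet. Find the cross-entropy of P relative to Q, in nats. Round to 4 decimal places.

1.2931 nats

H(P,Q) = −Σ p·ln q.
  −0.15·ln(0.17) = 0.26579
  −0.15·ln(0.57) = 0.08432
  −0.70·ln(0.26) = 0.94295
H(P,Q) = 1.2931 nats.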